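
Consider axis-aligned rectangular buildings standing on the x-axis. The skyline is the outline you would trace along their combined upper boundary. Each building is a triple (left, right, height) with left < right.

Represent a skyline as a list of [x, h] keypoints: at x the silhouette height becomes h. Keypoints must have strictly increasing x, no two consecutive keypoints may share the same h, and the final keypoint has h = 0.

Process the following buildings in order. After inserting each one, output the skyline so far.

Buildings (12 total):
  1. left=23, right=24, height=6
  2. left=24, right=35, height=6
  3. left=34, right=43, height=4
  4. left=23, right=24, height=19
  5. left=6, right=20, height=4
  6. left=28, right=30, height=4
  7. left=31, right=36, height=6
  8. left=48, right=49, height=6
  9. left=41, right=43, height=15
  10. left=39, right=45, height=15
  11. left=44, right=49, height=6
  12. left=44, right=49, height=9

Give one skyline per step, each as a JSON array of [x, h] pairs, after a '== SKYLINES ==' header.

== SKYLINES ==
[[23,6],[24,0]]
[[23,6],[35,0]]
[[23,6],[35,4],[43,0]]
[[23,19],[24,6],[35,4],[43,0]]
[[6,4],[20,0],[23,19],[24,6],[35,4],[43,0]]
[[6,4],[20,0],[23,19],[24,6],[35,4],[43,0]]
[[6,4],[20,0],[23,19],[24,6],[36,4],[43,0]]
[[6,4],[20,0],[23,19],[24,6],[36,4],[43,0],[48,6],[49,0]]
[[6,4],[20,0],[23,19],[24,6],[36,4],[41,15],[43,0],[48,6],[49,0]]
[[6,4],[20,0],[23,19],[24,6],[36,4],[39,15],[45,0],[48,6],[49,0]]
[[6,4],[20,0],[23,19],[24,6],[36,4],[39,15],[45,6],[49,0]]
[[6,4],[20,0],[23,19],[24,6],[36,4],[39,15],[45,9],[49,0]]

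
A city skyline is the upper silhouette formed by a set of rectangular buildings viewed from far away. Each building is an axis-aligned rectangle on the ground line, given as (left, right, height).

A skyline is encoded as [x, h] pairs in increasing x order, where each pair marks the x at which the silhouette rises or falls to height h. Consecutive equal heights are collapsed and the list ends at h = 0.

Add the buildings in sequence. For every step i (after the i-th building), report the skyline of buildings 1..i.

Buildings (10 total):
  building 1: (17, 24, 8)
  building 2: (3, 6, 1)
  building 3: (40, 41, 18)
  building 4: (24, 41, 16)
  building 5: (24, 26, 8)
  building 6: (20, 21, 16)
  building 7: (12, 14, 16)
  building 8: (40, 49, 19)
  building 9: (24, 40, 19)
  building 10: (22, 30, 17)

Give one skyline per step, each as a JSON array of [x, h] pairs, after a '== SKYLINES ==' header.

== SKYLINES ==
[[17,8],[24,0]]
[[3,1],[6,0],[17,8],[24,0]]
[[3,1],[6,0],[17,8],[24,0],[40,18],[41,0]]
[[3,1],[6,0],[17,8],[24,16],[40,18],[41,0]]
[[3,1],[6,0],[17,8],[24,16],[40,18],[41,0]]
[[3,1],[6,0],[17,8],[20,16],[21,8],[24,16],[40,18],[41,0]]
[[3,1],[6,0],[12,16],[14,0],[17,8],[20,16],[21,8],[24,16],[40,18],[41,0]]
[[3,1],[6,0],[12,16],[14,0],[17,8],[20,16],[21,8],[24,16],[40,19],[49,0]]
[[3,1],[6,0],[12,16],[14,0],[17,8],[20,16],[21,8],[24,19],[49,0]]
[[3,1],[6,0],[12,16],[14,0],[17,8],[20,16],[21,8],[22,17],[24,19],[49,0]]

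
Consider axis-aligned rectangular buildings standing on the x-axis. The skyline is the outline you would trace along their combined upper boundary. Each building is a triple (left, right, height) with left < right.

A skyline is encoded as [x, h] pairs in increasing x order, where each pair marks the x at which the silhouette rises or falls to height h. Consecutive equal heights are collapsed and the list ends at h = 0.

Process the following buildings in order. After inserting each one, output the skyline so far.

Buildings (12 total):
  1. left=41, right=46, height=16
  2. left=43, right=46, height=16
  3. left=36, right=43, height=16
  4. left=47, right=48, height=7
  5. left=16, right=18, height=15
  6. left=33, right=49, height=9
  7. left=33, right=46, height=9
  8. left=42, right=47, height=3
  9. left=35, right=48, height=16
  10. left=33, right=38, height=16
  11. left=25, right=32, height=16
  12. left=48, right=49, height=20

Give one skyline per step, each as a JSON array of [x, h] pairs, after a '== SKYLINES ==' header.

== SKYLINES ==
[[41,16],[46,0]]
[[41,16],[46,0]]
[[36,16],[46,0]]
[[36,16],[46,0],[47,7],[48,0]]
[[16,15],[18,0],[36,16],[46,0],[47,7],[48,0]]
[[16,15],[18,0],[33,9],[36,16],[46,9],[49,0]]
[[16,15],[18,0],[33,9],[36,16],[46,9],[49,0]]
[[16,15],[18,0],[33,9],[36,16],[46,9],[49,0]]
[[16,15],[18,0],[33,9],[35,16],[48,9],[49,0]]
[[16,15],[18,0],[33,16],[48,9],[49,0]]
[[16,15],[18,0],[25,16],[32,0],[33,16],[48,9],[49,0]]
[[16,15],[18,0],[25,16],[32,0],[33,16],[48,20],[49,0]]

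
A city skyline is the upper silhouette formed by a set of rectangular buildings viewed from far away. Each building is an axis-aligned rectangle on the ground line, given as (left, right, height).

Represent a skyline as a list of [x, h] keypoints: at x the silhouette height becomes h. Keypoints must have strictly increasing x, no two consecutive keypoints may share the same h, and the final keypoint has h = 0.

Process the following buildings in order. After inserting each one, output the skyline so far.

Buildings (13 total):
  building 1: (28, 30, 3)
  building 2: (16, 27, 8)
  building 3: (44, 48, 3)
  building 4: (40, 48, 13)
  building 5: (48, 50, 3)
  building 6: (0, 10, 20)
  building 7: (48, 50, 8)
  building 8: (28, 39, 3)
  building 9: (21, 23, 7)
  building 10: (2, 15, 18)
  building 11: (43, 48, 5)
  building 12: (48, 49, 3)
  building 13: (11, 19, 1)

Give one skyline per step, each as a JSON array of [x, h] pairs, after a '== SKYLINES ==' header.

== SKYLINES ==
[[28,3],[30,0]]
[[16,8],[27,0],[28,3],[30,0]]
[[16,8],[27,0],[28,3],[30,0],[44,3],[48,0]]
[[16,8],[27,0],[28,3],[30,0],[40,13],[48,0]]
[[16,8],[27,0],[28,3],[30,0],[40,13],[48,3],[50,0]]
[[0,20],[10,0],[16,8],[27,0],[28,3],[30,0],[40,13],[48,3],[50,0]]
[[0,20],[10,0],[16,8],[27,0],[28,3],[30,0],[40,13],[48,8],[50,0]]
[[0,20],[10,0],[16,8],[27,0],[28,3],[39,0],[40,13],[48,8],[50,0]]
[[0,20],[10,0],[16,8],[27,0],[28,3],[39,0],[40,13],[48,8],[50,0]]
[[0,20],[10,18],[15,0],[16,8],[27,0],[28,3],[39,0],[40,13],[48,8],[50,0]]
[[0,20],[10,18],[15,0],[16,8],[27,0],[28,3],[39,0],[40,13],[48,8],[50,0]]
[[0,20],[10,18],[15,0],[16,8],[27,0],[28,3],[39,0],[40,13],[48,8],[50,0]]
[[0,20],[10,18],[15,1],[16,8],[27,0],[28,3],[39,0],[40,13],[48,8],[50,0]]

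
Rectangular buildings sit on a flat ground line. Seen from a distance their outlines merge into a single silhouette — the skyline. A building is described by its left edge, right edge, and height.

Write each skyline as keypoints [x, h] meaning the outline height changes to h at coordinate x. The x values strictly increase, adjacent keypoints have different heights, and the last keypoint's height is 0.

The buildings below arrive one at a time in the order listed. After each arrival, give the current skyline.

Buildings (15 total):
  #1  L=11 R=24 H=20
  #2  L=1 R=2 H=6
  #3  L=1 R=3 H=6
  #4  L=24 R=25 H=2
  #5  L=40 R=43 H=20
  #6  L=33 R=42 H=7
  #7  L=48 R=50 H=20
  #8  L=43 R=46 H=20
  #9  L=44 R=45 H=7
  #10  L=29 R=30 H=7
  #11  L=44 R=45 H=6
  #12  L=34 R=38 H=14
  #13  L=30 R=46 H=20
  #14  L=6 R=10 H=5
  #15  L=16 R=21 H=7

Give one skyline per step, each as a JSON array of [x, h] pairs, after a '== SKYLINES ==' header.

== SKYLINES ==
[[11,20],[24,0]]
[[1,6],[2,0],[11,20],[24,0]]
[[1,6],[3,0],[11,20],[24,0]]
[[1,6],[3,0],[11,20],[24,2],[25,0]]
[[1,6],[3,0],[11,20],[24,2],[25,0],[40,20],[43,0]]
[[1,6],[3,0],[11,20],[24,2],[25,0],[33,7],[40,20],[43,0]]
[[1,6],[3,0],[11,20],[24,2],[25,0],[33,7],[40,20],[43,0],[48,20],[50,0]]
[[1,6],[3,0],[11,20],[24,2],[25,0],[33,7],[40,20],[46,0],[48,20],[50,0]]
[[1,6],[3,0],[11,20],[24,2],[25,0],[33,7],[40,20],[46,0],[48,20],[50,0]]
[[1,6],[3,0],[11,20],[24,2],[25,0],[29,7],[30,0],[33,7],[40,20],[46,0],[48,20],[50,0]]
[[1,6],[3,0],[11,20],[24,2],[25,0],[29,7],[30,0],[33,7],[40,20],[46,0],[48,20],[50,0]]
[[1,6],[3,0],[11,20],[24,2],[25,0],[29,7],[30,0],[33,7],[34,14],[38,7],[40,20],[46,0],[48,20],[50,0]]
[[1,6],[3,0],[11,20],[24,2],[25,0],[29,7],[30,20],[46,0],[48,20],[50,0]]
[[1,6],[3,0],[6,5],[10,0],[11,20],[24,2],[25,0],[29,7],[30,20],[46,0],[48,20],[50,0]]
[[1,6],[3,0],[6,5],[10,0],[11,20],[24,2],[25,0],[29,7],[30,20],[46,0],[48,20],[50,0]]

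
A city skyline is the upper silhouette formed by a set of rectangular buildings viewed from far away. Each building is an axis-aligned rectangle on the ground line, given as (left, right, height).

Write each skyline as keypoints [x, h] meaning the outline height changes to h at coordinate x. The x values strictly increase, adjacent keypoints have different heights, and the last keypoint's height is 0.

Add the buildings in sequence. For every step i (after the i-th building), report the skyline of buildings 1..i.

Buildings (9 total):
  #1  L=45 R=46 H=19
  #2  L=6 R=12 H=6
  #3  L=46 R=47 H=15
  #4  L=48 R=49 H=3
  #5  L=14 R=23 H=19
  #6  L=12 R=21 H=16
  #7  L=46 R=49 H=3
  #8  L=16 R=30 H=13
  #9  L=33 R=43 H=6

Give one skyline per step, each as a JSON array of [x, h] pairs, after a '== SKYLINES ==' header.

== SKYLINES ==
[[45,19],[46,0]]
[[6,6],[12,0],[45,19],[46,0]]
[[6,6],[12,0],[45,19],[46,15],[47,0]]
[[6,6],[12,0],[45,19],[46,15],[47,0],[48,3],[49,0]]
[[6,6],[12,0],[14,19],[23,0],[45,19],[46,15],[47,0],[48,3],[49,0]]
[[6,6],[12,16],[14,19],[23,0],[45,19],[46,15],[47,0],[48,3],[49,0]]
[[6,6],[12,16],[14,19],[23,0],[45,19],[46,15],[47,3],[49,0]]
[[6,6],[12,16],[14,19],[23,13],[30,0],[45,19],[46,15],[47,3],[49,0]]
[[6,6],[12,16],[14,19],[23,13],[30,0],[33,6],[43,0],[45,19],[46,15],[47,3],[49,0]]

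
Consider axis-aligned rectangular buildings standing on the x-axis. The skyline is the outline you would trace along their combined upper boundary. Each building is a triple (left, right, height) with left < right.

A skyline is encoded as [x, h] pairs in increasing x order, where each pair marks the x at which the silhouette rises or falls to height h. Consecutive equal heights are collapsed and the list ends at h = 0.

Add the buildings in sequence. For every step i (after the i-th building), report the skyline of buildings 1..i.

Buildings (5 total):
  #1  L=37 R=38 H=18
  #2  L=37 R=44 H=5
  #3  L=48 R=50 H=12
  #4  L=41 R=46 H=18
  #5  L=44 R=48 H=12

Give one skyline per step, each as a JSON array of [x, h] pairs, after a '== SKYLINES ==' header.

== SKYLINES ==
[[37,18],[38,0]]
[[37,18],[38,5],[44,0]]
[[37,18],[38,5],[44,0],[48,12],[50,0]]
[[37,18],[38,5],[41,18],[46,0],[48,12],[50,0]]
[[37,18],[38,5],[41,18],[46,12],[50,0]]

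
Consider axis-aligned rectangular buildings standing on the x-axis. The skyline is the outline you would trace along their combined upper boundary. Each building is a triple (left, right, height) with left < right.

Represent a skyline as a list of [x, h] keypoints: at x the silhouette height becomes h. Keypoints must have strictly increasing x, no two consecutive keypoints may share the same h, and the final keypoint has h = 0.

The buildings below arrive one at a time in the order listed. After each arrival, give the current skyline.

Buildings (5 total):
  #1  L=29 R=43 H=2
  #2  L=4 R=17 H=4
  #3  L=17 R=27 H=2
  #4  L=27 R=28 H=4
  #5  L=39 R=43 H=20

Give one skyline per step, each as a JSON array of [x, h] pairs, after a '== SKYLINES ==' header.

== SKYLINES ==
[[29,2],[43,0]]
[[4,4],[17,0],[29,2],[43,0]]
[[4,4],[17,2],[27,0],[29,2],[43,0]]
[[4,4],[17,2],[27,4],[28,0],[29,2],[43,0]]
[[4,4],[17,2],[27,4],[28,0],[29,2],[39,20],[43,0]]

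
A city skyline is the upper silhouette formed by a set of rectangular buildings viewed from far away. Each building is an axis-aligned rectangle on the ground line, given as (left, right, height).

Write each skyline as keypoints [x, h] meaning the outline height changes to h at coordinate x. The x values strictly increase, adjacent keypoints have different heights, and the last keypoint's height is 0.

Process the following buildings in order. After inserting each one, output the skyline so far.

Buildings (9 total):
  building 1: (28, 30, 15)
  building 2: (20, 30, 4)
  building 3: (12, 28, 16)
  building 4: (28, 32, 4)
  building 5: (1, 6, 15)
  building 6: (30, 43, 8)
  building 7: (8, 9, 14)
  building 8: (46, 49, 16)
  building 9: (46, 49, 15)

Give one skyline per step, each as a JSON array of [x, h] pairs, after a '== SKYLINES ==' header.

== SKYLINES ==
[[28,15],[30,0]]
[[20,4],[28,15],[30,0]]
[[12,16],[28,15],[30,0]]
[[12,16],[28,15],[30,4],[32,0]]
[[1,15],[6,0],[12,16],[28,15],[30,4],[32,0]]
[[1,15],[6,0],[12,16],[28,15],[30,8],[43,0]]
[[1,15],[6,0],[8,14],[9,0],[12,16],[28,15],[30,8],[43,0]]
[[1,15],[6,0],[8,14],[9,0],[12,16],[28,15],[30,8],[43,0],[46,16],[49,0]]
[[1,15],[6,0],[8,14],[9,0],[12,16],[28,15],[30,8],[43,0],[46,16],[49,0]]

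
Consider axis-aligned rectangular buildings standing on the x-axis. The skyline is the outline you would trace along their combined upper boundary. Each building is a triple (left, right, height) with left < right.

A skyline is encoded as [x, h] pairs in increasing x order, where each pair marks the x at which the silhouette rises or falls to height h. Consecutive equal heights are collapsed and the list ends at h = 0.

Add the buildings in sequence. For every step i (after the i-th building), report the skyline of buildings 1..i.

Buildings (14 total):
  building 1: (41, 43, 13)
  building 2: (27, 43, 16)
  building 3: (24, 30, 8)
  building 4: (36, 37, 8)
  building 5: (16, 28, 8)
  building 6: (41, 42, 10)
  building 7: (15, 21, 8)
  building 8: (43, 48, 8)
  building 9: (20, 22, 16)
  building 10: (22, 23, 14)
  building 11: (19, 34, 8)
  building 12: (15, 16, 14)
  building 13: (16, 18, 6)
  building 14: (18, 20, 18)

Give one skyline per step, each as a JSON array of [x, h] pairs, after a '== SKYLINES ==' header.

== SKYLINES ==
[[41,13],[43,0]]
[[27,16],[43,0]]
[[24,8],[27,16],[43,0]]
[[24,8],[27,16],[43,0]]
[[16,8],[27,16],[43,0]]
[[16,8],[27,16],[43,0]]
[[15,8],[27,16],[43,0]]
[[15,8],[27,16],[43,8],[48,0]]
[[15,8],[20,16],[22,8],[27,16],[43,8],[48,0]]
[[15,8],[20,16],[22,14],[23,8],[27,16],[43,8],[48,0]]
[[15,8],[20,16],[22,14],[23,8],[27,16],[43,8],[48,0]]
[[15,14],[16,8],[20,16],[22,14],[23,8],[27,16],[43,8],[48,0]]
[[15,14],[16,8],[20,16],[22,14],[23,8],[27,16],[43,8],[48,0]]
[[15,14],[16,8],[18,18],[20,16],[22,14],[23,8],[27,16],[43,8],[48,0]]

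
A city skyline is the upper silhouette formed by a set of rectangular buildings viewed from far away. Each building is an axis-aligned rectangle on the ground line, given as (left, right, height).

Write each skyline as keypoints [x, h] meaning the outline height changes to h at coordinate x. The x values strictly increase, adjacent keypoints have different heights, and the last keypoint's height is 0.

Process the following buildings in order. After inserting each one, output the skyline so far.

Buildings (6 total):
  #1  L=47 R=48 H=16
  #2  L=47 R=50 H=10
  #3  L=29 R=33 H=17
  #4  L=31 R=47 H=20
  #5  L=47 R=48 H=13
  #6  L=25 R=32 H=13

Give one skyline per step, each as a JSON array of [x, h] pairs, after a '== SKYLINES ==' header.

== SKYLINES ==
[[47,16],[48,0]]
[[47,16],[48,10],[50,0]]
[[29,17],[33,0],[47,16],[48,10],[50,0]]
[[29,17],[31,20],[47,16],[48,10],[50,0]]
[[29,17],[31,20],[47,16],[48,10],[50,0]]
[[25,13],[29,17],[31,20],[47,16],[48,10],[50,0]]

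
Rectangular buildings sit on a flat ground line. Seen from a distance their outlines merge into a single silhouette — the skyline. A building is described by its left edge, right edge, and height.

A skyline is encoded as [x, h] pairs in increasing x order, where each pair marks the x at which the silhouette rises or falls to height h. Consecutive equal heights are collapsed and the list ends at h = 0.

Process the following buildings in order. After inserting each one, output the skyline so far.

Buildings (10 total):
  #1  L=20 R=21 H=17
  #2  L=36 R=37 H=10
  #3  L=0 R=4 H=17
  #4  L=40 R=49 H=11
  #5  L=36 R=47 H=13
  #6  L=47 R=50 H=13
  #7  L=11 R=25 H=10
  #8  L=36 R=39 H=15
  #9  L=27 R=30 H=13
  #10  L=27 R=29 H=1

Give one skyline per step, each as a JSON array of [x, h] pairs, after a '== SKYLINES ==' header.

== SKYLINES ==
[[20,17],[21,0]]
[[20,17],[21,0],[36,10],[37,0]]
[[0,17],[4,0],[20,17],[21,0],[36,10],[37,0]]
[[0,17],[4,0],[20,17],[21,0],[36,10],[37,0],[40,11],[49,0]]
[[0,17],[4,0],[20,17],[21,0],[36,13],[47,11],[49,0]]
[[0,17],[4,0],[20,17],[21,0],[36,13],[50,0]]
[[0,17],[4,0],[11,10],[20,17],[21,10],[25,0],[36,13],[50,0]]
[[0,17],[4,0],[11,10],[20,17],[21,10],[25,0],[36,15],[39,13],[50,0]]
[[0,17],[4,0],[11,10],[20,17],[21,10],[25,0],[27,13],[30,0],[36,15],[39,13],[50,0]]
[[0,17],[4,0],[11,10],[20,17],[21,10],[25,0],[27,13],[30,0],[36,15],[39,13],[50,0]]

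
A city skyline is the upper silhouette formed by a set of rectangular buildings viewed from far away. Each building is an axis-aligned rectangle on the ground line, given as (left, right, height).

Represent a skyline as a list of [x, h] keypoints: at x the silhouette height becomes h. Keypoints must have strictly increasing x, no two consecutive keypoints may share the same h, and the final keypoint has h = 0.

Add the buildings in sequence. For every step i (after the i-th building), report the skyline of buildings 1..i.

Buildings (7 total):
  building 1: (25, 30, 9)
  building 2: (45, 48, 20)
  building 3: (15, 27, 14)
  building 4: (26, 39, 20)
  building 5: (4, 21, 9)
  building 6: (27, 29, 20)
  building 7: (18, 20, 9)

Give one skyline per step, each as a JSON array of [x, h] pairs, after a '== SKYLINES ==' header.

== SKYLINES ==
[[25,9],[30,0]]
[[25,9],[30,0],[45,20],[48,0]]
[[15,14],[27,9],[30,0],[45,20],[48,0]]
[[15,14],[26,20],[39,0],[45,20],[48,0]]
[[4,9],[15,14],[26,20],[39,0],[45,20],[48,0]]
[[4,9],[15,14],[26,20],[39,0],[45,20],[48,0]]
[[4,9],[15,14],[26,20],[39,0],[45,20],[48,0]]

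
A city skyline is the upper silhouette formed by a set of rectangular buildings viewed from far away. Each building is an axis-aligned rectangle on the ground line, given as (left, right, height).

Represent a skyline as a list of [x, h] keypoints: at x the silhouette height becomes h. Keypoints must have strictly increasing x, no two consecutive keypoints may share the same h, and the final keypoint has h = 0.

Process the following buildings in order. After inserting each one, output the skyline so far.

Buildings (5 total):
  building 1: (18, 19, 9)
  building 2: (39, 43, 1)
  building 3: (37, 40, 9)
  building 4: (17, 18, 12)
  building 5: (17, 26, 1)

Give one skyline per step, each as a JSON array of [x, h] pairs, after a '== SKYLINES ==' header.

== SKYLINES ==
[[18,9],[19,0]]
[[18,9],[19,0],[39,1],[43,0]]
[[18,9],[19,0],[37,9],[40,1],[43,0]]
[[17,12],[18,9],[19,0],[37,9],[40,1],[43,0]]
[[17,12],[18,9],[19,1],[26,0],[37,9],[40,1],[43,0]]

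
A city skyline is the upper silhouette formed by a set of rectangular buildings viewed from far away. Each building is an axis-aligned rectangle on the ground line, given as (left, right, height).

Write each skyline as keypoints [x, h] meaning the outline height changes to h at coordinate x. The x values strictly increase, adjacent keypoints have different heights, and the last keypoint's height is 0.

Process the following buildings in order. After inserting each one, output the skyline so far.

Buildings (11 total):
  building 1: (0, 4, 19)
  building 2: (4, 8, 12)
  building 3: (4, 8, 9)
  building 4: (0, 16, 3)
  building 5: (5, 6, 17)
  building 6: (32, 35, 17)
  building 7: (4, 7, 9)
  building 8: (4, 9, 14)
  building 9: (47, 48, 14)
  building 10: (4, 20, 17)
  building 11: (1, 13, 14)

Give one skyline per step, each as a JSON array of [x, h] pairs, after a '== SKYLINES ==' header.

== SKYLINES ==
[[0,19],[4,0]]
[[0,19],[4,12],[8,0]]
[[0,19],[4,12],[8,0]]
[[0,19],[4,12],[8,3],[16,0]]
[[0,19],[4,12],[5,17],[6,12],[8,3],[16,0]]
[[0,19],[4,12],[5,17],[6,12],[8,3],[16,0],[32,17],[35,0]]
[[0,19],[4,12],[5,17],[6,12],[8,3],[16,0],[32,17],[35,0]]
[[0,19],[4,14],[5,17],[6,14],[9,3],[16,0],[32,17],[35,0]]
[[0,19],[4,14],[5,17],[6,14],[9,3],[16,0],[32,17],[35,0],[47,14],[48,0]]
[[0,19],[4,17],[20,0],[32,17],[35,0],[47,14],[48,0]]
[[0,19],[4,17],[20,0],[32,17],[35,0],[47,14],[48,0]]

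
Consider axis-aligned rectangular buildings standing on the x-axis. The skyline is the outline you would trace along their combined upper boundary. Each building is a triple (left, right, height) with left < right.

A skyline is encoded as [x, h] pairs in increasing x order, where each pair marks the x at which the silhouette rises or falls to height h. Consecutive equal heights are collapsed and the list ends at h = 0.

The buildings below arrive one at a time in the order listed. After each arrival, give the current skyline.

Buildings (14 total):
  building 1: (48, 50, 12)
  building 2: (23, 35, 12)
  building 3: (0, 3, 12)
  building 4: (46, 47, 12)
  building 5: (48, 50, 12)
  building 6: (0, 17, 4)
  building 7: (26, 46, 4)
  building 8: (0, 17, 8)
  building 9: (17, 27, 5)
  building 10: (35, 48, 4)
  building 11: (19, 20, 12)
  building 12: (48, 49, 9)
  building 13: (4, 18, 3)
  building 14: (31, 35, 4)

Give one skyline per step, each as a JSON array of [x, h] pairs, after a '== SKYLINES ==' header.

== SKYLINES ==
[[48,12],[50,0]]
[[23,12],[35,0],[48,12],[50,0]]
[[0,12],[3,0],[23,12],[35,0],[48,12],[50,0]]
[[0,12],[3,0],[23,12],[35,0],[46,12],[47,0],[48,12],[50,0]]
[[0,12],[3,0],[23,12],[35,0],[46,12],[47,0],[48,12],[50,0]]
[[0,12],[3,4],[17,0],[23,12],[35,0],[46,12],[47,0],[48,12],[50,0]]
[[0,12],[3,4],[17,0],[23,12],[35,4],[46,12],[47,0],[48,12],[50,0]]
[[0,12],[3,8],[17,0],[23,12],[35,4],[46,12],[47,0],[48,12],[50,0]]
[[0,12],[3,8],[17,5],[23,12],[35,4],[46,12],[47,0],[48,12],[50,0]]
[[0,12],[3,8],[17,5],[23,12],[35,4],[46,12],[47,4],[48,12],[50,0]]
[[0,12],[3,8],[17,5],[19,12],[20,5],[23,12],[35,4],[46,12],[47,4],[48,12],[50,0]]
[[0,12],[3,8],[17,5],[19,12],[20,5],[23,12],[35,4],[46,12],[47,4],[48,12],[50,0]]
[[0,12],[3,8],[17,5],[19,12],[20,5],[23,12],[35,4],[46,12],[47,4],[48,12],[50,0]]
[[0,12],[3,8],[17,5],[19,12],[20,5],[23,12],[35,4],[46,12],[47,4],[48,12],[50,0]]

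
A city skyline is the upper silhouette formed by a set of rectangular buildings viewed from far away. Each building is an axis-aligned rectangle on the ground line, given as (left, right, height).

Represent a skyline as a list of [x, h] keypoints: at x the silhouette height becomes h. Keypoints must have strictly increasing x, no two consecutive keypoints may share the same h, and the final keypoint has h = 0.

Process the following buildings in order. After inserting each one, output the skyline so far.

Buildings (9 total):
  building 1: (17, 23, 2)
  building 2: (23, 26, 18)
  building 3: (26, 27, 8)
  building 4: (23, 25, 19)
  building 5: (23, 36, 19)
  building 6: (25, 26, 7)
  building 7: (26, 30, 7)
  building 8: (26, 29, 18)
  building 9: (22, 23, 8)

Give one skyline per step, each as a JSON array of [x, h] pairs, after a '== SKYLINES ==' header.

== SKYLINES ==
[[17,2],[23,0]]
[[17,2],[23,18],[26,0]]
[[17,2],[23,18],[26,8],[27,0]]
[[17,2],[23,19],[25,18],[26,8],[27,0]]
[[17,2],[23,19],[36,0]]
[[17,2],[23,19],[36,0]]
[[17,2],[23,19],[36,0]]
[[17,2],[23,19],[36,0]]
[[17,2],[22,8],[23,19],[36,0]]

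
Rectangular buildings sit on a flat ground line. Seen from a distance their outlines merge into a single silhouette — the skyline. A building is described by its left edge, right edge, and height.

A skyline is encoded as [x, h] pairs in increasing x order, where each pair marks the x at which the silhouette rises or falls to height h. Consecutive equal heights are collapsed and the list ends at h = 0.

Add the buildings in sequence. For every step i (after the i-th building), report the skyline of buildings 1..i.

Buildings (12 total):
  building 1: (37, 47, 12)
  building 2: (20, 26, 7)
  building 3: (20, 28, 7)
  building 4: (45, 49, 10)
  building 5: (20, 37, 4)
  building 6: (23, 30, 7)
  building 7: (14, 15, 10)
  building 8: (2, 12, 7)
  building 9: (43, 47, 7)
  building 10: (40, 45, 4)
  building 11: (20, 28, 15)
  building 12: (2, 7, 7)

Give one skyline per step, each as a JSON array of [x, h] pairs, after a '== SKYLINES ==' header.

== SKYLINES ==
[[37,12],[47,0]]
[[20,7],[26,0],[37,12],[47,0]]
[[20,7],[28,0],[37,12],[47,0]]
[[20,7],[28,0],[37,12],[47,10],[49,0]]
[[20,7],[28,4],[37,12],[47,10],[49,0]]
[[20,7],[30,4],[37,12],[47,10],[49,0]]
[[14,10],[15,0],[20,7],[30,4],[37,12],[47,10],[49,0]]
[[2,7],[12,0],[14,10],[15,0],[20,7],[30,4],[37,12],[47,10],[49,0]]
[[2,7],[12,0],[14,10],[15,0],[20,7],[30,4],[37,12],[47,10],[49,0]]
[[2,7],[12,0],[14,10],[15,0],[20,7],[30,4],[37,12],[47,10],[49,0]]
[[2,7],[12,0],[14,10],[15,0],[20,15],[28,7],[30,4],[37,12],[47,10],[49,0]]
[[2,7],[12,0],[14,10],[15,0],[20,15],[28,7],[30,4],[37,12],[47,10],[49,0]]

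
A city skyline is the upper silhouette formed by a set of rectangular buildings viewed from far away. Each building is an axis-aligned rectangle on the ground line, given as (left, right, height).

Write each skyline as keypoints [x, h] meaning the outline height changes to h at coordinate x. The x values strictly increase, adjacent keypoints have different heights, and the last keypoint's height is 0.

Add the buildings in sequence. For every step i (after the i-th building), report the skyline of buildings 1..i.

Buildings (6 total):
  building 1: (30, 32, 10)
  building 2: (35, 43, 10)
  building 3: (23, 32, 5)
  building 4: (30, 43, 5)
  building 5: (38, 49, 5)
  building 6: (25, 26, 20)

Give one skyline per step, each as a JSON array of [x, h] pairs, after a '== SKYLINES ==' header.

== SKYLINES ==
[[30,10],[32,0]]
[[30,10],[32,0],[35,10],[43,0]]
[[23,5],[30,10],[32,0],[35,10],[43,0]]
[[23,5],[30,10],[32,5],[35,10],[43,0]]
[[23,5],[30,10],[32,5],[35,10],[43,5],[49,0]]
[[23,5],[25,20],[26,5],[30,10],[32,5],[35,10],[43,5],[49,0]]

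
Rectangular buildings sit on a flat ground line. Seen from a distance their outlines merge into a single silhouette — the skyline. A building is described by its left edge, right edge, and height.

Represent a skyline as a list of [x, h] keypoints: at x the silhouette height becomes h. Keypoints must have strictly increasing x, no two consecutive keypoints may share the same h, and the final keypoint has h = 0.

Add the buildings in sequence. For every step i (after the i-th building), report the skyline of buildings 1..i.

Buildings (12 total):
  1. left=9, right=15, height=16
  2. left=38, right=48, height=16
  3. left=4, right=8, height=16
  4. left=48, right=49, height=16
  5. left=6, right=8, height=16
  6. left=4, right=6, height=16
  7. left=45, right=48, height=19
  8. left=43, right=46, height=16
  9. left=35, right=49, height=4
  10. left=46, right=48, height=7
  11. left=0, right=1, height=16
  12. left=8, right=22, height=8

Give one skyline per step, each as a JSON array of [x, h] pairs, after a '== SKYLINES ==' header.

== SKYLINES ==
[[9,16],[15,0]]
[[9,16],[15,0],[38,16],[48,0]]
[[4,16],[8,0],[9,16],[15,0],[38,16],[48,0]]
[[4,16],[8,0],[9,16],[15,0],[38,16],[49,0]]
[[4,16],[8,0],[9,16],[15,0],[38,16],[49,0]]
[[4,16],[8,0],[9,16],[15,0],[38,16],[49,0]]
[[4,16],[8,0],[9,16],[15,0],[38,16],[45,19],[48,16],[49,0]]
[[4,16],[8,0],[9,16],[15,0],[38,16],[45,19],[48,16],[49,0]]
[[4,16],[8,0],[9,16],[15,0],[35,4],[38,16],[45,19],[48,16],[49,0]]
[[4,16],[8,0],[9,16],[15,0],[35,4],[38,16],[45,19],[48,16],[49,0]]
[[0,16],[1,0],[4,16],[8,0],[9,16],[15,0],[35,4],[38,16],[45,19],[48,16],[49,0]]
[[0,16],[1,0],[4,16],[8,8],[9,16],[15,8],[22,0],[35,4],[38,16],[45,19],[48,16],[49,0]]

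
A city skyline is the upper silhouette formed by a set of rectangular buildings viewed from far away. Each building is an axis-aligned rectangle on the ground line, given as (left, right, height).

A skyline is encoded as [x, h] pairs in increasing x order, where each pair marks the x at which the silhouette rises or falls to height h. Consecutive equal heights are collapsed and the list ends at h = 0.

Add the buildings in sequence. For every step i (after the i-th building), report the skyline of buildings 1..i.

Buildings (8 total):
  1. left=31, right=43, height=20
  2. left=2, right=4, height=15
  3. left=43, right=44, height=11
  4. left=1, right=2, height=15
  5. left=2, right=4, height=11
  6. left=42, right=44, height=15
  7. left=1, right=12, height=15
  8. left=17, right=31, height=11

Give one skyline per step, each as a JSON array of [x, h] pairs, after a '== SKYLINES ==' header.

== SKYLINES ==
[[31,20],[43,0]]
[[2,15],[4,0],[31,20],[43,0]]
[[2,15],[4,0],[31,20],[43,11],[44,0]]
[[1,15],[4,0],[31,20],[43,11],[44,0]]
[[1,15],[4,0],[31,20],[43,11],[44,0]]
[[1,15],[4,0],[31,20],[43,15],[44,0]]
[[1,15],[12,0],[31,20],[43,15],[44,0]]
[[1,15],[12,0],[17,11],[31,20],[43,15],[44,0]]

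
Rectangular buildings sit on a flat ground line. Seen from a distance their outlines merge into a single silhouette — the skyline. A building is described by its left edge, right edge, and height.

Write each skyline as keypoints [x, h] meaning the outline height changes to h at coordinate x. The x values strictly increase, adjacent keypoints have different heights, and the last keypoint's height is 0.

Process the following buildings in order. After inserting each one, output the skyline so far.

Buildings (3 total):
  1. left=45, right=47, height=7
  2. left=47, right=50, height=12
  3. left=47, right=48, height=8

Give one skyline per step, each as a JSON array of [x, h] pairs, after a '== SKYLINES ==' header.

== SKYLINES ==
[[45,7],[47,0]]
[[45,7],[47,12],[50,0]]
[[45,7],[47,12],[50,0]]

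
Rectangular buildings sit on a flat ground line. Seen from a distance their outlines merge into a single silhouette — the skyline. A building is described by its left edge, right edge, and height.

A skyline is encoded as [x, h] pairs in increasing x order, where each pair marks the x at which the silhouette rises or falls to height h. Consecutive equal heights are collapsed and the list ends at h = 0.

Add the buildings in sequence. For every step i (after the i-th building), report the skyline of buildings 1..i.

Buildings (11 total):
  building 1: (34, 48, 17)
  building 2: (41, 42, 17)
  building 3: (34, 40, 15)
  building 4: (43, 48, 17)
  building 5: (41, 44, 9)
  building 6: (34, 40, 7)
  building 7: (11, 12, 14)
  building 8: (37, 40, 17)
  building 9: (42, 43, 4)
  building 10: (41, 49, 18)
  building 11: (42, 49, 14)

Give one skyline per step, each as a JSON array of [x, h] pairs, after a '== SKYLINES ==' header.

== SKYLINES ==
[[34,17],[48,0]]
[[34,17],[48,0]]
[[34,17],[48,0]]
[[34,17],[48,0]]
[[34,17],[48,0]]
[[34,17],[48,0]]
[[11,14],[12,0],[34,17],[48,0]]
[[11,14],[12,0],[34,17],[48,0]]
[[11,14],[12,0],[34,17],[48,0]]
[[11,14],[12,0],[34,17],[41,18],[49,0]]
[[11,14],[12,0],[34,17],[41,18],[49,0]]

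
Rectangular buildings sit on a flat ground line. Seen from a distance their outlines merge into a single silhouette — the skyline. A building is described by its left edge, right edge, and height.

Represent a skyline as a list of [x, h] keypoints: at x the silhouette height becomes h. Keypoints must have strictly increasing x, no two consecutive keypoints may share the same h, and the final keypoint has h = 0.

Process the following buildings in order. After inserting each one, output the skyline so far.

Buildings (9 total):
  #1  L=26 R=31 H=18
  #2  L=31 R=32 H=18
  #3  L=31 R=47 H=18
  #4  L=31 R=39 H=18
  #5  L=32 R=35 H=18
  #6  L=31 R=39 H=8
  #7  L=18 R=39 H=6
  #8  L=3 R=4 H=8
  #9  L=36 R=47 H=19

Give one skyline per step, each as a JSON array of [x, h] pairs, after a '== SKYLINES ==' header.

== SKYLINES ==
[[26,18],[31,0]]
[[26,18],[32,0]]
[[26,18],[47,0]]
[[26,18],[47,0]]
[[26,18],[47,0]]
[[26,18],[47,0]]
[[18,6],[26,18],[47,0]]
[[3,8],[4,0],[18,6],[26,18],[47,0]]
[[3,8],[4,0],[18,6],[26,18],[36,19],[47,0]]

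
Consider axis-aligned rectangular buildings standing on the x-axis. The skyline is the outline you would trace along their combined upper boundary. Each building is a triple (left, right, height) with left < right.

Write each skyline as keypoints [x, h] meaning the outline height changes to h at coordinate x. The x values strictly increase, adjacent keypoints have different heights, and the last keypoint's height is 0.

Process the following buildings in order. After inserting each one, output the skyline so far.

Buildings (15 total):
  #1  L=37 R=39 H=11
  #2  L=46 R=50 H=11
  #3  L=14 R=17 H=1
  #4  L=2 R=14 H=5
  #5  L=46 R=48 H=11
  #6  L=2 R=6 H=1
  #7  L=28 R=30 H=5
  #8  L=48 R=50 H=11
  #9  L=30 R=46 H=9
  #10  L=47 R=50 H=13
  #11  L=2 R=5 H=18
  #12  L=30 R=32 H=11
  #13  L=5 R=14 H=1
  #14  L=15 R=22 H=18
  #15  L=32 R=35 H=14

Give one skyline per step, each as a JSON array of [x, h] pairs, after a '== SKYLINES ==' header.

== SKYLINES ==
[[37,11],[39,0]]
[[37,11],[39,0],[46,11],[50,0]]
[[14,1],[17,0],[37,11],[39,0],[46,11],[50,0]]
[[2,5],[14,1],[17,0],[37,11],[39,0],[46,11],[50,0]]
[[2,5],[14,1],[17,0],[37,11],[39,0],[46,11],[50,0]]
[[2,5],[14,1],[17,0],[37,11],[39,0],[46,11],[50,0]]
[[2,5],[14,1],[17,0],[28,5],[30,0],[37,11],[39,0],[46,11],[50,0]]
[[2,5],[14,1],[17,0],[28,5],[30,0],[37,11],[39,0],[46,11],[50,0]]
[[2,5],[14,1],[17,0],[28,5],[30,9],[37,11],[39,9],[46,11],[50,0]]
[[2,5],[14,1],[17,0],[28,5],[30,9],[37,11],[39,9],[46,11],[47,13],[50,0]]
[[2,18],[5,5],[14,1],[17,0],[28,5],[30,9],[37,11],[39,9],[46,11],[47,13],[50,0]]
[[2,18],[5,5],[14,1],[17,0],[28,5],[30,11],[32,9],[37,11],[39,9],[46,11],[47,13],[50,0]]
[[2,18],[5,5],[14,1],[17,0],[28,5],[30,11],[32,9],[37,11],[39,9],[46,11],[47,13],[50,0]]
[[2,18],[5,5],[14,1],[15,18],[22,0],[28,5],[30,11],[32,9],[37,11],[39,9],[46,11],[47,13],[50,0]]
[[2,18],[5,5],[14,1],[15,18],[22,0],[28,5],[30,11],[32,14],[35,9],[37,11],[39,9],[46,11],[47,13],[50,0]]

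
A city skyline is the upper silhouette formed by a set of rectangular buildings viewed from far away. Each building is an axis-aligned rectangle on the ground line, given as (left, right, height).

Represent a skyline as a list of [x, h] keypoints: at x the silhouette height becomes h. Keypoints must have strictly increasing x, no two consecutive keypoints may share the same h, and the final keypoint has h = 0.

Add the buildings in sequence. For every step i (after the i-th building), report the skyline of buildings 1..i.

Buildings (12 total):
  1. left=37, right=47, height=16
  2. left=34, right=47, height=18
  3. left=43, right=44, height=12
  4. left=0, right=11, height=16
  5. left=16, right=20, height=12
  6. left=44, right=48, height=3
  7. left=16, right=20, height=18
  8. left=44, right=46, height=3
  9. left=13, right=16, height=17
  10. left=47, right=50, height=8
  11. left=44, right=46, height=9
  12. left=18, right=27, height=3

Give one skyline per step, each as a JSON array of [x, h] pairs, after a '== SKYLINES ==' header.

== SKYLINES ==
[[37,16],[47,0]]
[[34,18],[47,0]]
[[34,18],[47,0]]
[[0,16],[11,0],[34,18],[47,0]]
[[0,16],[11,0],[16,12],[20,0],[34,18],[47,0]]
[[0,16],[11,0],[16,12],[20,0],[34,18],[47,3],[48,0]]
[[0,16],[11,0],[16,18],[20,0],[34,18],[47,3],[48,0]]
[[0,16],[11,0],[16,18],[20,0],[34,18],[47,3],[48,0]]
[[0,16],[11,0],[13,17],[16,18],[20,0],[34,18],[47,3],[48,0]]
[[0,16],[11,0],[13,17],[16,18],[20,0],[34,18],[47,8],[50,0]]
[[0,16],[11,0],[13,17],[16,18],[20,0],[34,18],[47,8],[50,0]]
[[0,16],[11,0],[13,17],[16,18],[20,3],[27,0],[34,18],[47,8],[50,0]]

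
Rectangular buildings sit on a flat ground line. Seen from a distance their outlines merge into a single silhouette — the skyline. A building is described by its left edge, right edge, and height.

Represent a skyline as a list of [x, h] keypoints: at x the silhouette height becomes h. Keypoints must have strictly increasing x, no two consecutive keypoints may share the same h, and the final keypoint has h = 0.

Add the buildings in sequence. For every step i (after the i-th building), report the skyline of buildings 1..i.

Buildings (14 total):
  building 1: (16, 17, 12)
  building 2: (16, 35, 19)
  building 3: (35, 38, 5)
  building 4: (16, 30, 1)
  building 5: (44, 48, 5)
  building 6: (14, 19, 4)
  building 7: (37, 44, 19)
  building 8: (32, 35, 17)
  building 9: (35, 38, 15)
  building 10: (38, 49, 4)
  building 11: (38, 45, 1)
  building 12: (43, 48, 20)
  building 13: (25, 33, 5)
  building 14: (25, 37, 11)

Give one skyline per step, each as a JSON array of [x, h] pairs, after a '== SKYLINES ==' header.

== SKYLINES ==
[[16,12],[17,0]]
[[16,19],[35,0]]
[[16,19],[35,5],[38,0]]
[[16,19],[35,5],[38,0]]
[[16,19],[35,5],[38,0],[44,5],[48,0]]
[[14,4],[16,19],[35,5],[38,0],[44,5],[48,0]]
[[14,4],[16,19],[35,5],[37,19],[44,5],[48,0]]
[[14,4],[16,19],[35,5],[37,19],[44,5],[48,0]]
[[14,4],[16,19],[35,15],[37,19],[44,5],[48,0]]
[[14,4],[16,19],[35,15],[37,19],[44,5],[48,4],[49,0]]
[[14,4],[16,19],[35,15],[37,19],[44,5],[48,4],[49,0]]
[[14,4],[16,19],[35,15],[37,19],[43,20],[48,4],[49,0]]
[[14,4],[16,19],[35,15],[37,19],[43,20],[48,4],[49,0]]
[[14,4],[16,19],[35,15],[37,19],[43,20],[48,4],[49,0]]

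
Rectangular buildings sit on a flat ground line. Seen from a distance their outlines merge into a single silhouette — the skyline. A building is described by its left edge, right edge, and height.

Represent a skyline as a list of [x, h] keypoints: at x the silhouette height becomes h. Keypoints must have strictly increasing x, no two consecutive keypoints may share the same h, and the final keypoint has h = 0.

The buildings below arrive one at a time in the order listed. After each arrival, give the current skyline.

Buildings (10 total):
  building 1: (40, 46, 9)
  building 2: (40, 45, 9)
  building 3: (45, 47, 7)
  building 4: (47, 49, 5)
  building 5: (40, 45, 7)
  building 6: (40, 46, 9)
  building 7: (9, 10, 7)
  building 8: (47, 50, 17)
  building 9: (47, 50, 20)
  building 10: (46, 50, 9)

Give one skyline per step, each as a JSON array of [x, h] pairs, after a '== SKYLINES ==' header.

== SKYLINES ==
[[40,9],[46,0]]
[[40,9],[46,0]]
[[40,9],[46,7],[47,0]]
[[40,9],[46,7],[47,5],[49,0]]
[[40,9],[46,7],[47,5],[49,0]]
[[40,9],[46,7],[47,5],[49,0]]
[[9,7],[10,0],[40,9],[46,7],[47,5],[49,0]]
[[9,7],[10,0],[40,9],[46,7],[47,17],[50,0]]
[[9,7],[10,0],[40,9],[46,7],[47,20],[50,0]]
[[9,7],[10,0],[40,9],[47,20],[50,0]]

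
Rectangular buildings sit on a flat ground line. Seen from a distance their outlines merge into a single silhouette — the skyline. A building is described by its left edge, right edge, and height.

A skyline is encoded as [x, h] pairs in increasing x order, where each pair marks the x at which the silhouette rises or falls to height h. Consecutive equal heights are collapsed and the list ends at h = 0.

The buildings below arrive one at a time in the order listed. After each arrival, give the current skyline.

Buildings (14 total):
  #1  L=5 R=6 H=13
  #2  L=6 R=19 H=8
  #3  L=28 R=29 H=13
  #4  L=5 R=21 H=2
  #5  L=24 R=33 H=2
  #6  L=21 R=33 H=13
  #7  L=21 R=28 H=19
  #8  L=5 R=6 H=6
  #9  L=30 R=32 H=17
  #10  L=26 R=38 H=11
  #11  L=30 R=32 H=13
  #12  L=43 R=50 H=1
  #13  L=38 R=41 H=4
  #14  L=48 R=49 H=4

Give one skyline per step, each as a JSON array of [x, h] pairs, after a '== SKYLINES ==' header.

== SKYLINES ==
[[5,13],[6,0]]
[[5,13],[6,8],[19,0]]
[[5,13],[6,8],[19,0],[28,13],[29,0]]
[[5,13],[6,8],[19,2],[21,0],[28,13],[29,0]]
[[5,13],[6,8],[19,2],[21,0],[24,2],[28,13],[29,2],[33,0]]
[[5,13],[6,8],[19,2],[21,13],[33,0]]
[[5,13],[6,8],[19,2],[21,19],[28,13],[33,0]]
[[5,13],[6,8],[19,2],[21,19],[28,13],[33,0]]
[[5,13],[6,8],[19,2],[21,19],[28,13],[30,17],[32,13],[33,0]]
[[5,13],[6,8],[19,2],[21,19],[28,13],[30,17],[32,13],[33,11],[38,0]]
[[5,13],[6,8],[19,2],[21,19],[28,13],[30,17],[32,13],[33,11],[38,0]]
[[5,13],[6,8],[19,2],[21,19],[28,13],[30,17],[32,13],[33,11],[38,0],[43,1],[50,0]]
[[5,13],[6,8],[19,2],[21,19],[28,13],[30,17],[32,13],[33,11],[38,4],[41,0],[43,1],[50,0]]
[[5,13],[6,8],[19,2],[21,19],[28,13],[30,17],[32,13],[33,11],[38,4],[41,0],[43,1],[48,4],[49,1],[50,0]]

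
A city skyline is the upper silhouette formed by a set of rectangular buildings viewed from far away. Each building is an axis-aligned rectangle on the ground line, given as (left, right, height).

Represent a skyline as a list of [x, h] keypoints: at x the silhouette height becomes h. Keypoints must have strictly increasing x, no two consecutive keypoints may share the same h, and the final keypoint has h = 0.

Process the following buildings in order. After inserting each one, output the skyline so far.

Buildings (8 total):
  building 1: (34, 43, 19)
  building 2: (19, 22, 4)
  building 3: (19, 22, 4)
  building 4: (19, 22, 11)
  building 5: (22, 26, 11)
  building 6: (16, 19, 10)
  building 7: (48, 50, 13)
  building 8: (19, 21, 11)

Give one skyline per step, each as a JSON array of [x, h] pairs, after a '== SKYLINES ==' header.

== SKYLINES ==
[[34,19],[43,0]]
[[19,4],[22,0],[34,19],[43,0]]
[[19,4],[22,0],[34,19],[43,0]]
[[19,11],[22,0],[34,19],[43,0]]
[[19,11],[26,0],[34,19],[43,0]]
[[16,10],[19,11],[26,0],[34,19],[43,0]]
[[16,10],[19,11],[26,0],[34,19],[43,0],[48,13],[50,0]]
[[16,10],[19,11],[26,0],[34,19],[43,0],[48,13],[50,0]]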